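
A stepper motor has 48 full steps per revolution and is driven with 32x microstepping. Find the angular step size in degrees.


step = 360/(48*32) = 360/1536 = 0.2344

0.2344 degrees


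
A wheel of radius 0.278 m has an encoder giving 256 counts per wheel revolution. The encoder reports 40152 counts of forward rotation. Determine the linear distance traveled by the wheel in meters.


revs = 40152/256 = 156.843750
d = revs * 2*pi*r = 156.843750 * 2*pi*0.278 = 273.9630

273.9630 m


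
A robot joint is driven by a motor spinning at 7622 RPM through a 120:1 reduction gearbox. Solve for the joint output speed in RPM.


omega_joint = omega_motor / N = 7622 / 120 = 63.5167

63.5167 RPM


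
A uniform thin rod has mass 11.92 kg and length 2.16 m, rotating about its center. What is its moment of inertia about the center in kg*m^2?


I = (1/12)*m*L^2 = (1/12)*11.92*2.16^2 = 4.6345

4.6345 kg*m^2


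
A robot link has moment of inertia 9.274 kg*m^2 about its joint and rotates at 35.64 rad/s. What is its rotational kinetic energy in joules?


KE = (1/2)*I*omega^2 = 0.5*9.274*35.64^2 = 5889.9619

5889.9619 J


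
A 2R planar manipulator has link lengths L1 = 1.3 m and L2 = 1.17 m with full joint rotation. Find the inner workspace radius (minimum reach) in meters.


r_min = |L1 - L2| = |1.3 - 1.17| = 0.1300

0.1300 m


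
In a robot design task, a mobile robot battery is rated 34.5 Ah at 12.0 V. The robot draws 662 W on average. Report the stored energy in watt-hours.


E = capacity * V = 34.5*12.0 = 414.0000

414.0000 Wh


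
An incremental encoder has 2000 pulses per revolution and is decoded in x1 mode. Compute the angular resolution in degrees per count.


resolution = 360 / (PPR * 1) = 360 / 2000 = 0.1800

0.1800 degrees


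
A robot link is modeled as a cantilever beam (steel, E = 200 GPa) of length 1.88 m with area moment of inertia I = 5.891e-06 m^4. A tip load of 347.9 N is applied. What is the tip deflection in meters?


delta = F*L^3/(3*E*I) = 347.9*1.88^3/(3*2.000e+11*5.891e-06)
      = 2311.6813888/3534600 = 6.5401e-04

6.5401e-04 m


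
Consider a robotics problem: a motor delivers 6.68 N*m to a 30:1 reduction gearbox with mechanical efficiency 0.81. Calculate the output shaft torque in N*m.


tau_out = tau_in * N * eta = 6.68 * 30 * 0.81 = 162.3240

162.3240 N*m


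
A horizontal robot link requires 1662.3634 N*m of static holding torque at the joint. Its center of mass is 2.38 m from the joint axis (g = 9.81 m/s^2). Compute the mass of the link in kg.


m = tau / (g*L) = 1662.3634 / (9.81 * 2.38) = 71.2000

71.2000 kg


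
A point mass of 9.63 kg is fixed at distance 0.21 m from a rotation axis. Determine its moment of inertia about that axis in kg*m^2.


I = m*r^2 = 9.63*0.21^2 = 0.4247

0.4247 kg*m^2


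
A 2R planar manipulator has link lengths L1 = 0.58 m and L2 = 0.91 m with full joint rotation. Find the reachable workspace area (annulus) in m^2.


r_max = L1 + L2 = 1.4900, r_min = |L1 - L2| = 0.3300
A = pi*(r_max^2 - r_min^2) = pi*(2.2201 - 0.1089) = 6.6325

6.6325 m^2


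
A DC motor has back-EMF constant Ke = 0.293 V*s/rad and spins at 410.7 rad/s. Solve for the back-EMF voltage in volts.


V_emf = Ke * omega = 0.293*410.7 = 120.3351

120.3351 V


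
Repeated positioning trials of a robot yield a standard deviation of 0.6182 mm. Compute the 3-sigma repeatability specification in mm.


repeatability = 3*sigma = 3*0.6182 = 1.8546

1.8546 mm


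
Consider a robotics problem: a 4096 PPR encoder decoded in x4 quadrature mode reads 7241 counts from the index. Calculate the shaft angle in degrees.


angle = counts * 360 / (PPR*4) = 7241 * 360 / 16384 = 159.1040

159.1040 degrees


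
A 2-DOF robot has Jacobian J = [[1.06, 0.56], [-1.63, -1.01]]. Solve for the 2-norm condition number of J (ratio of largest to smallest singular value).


JJ^T eigenvalues: trace(JJ^T) = 5.1142, det(JJ^T) = det(J)^2 = 0.02490084
s_max^2 = (5.1142 + sqrt(26.05543828))/2 = 5.10932639
s_min^2 = (5.1142 - sqrt(26.05543828))/2 = 0.00487361
kappa = s_max/s_min = sqrt(5.10932639/0.00487361) = 32.3785

32.3785


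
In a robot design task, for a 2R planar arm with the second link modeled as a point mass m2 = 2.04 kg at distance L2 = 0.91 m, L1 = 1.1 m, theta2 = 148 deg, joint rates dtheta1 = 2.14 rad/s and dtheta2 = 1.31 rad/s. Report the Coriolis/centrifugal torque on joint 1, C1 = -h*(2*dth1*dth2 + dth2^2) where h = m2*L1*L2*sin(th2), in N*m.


h = m2*L1*L2*sin(th2) = 2.04*1.1*0.91*sin(148 deg) = 1.082116
C1 = -h*(2*2.14*1.31 + 1.31^2) = -1.082116*7.3229 = -7.9242

-7.9242 N*m


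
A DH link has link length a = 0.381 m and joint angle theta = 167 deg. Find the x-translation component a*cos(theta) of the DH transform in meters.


a*cos(theta) = 0.381*cos(167 deg) = -0.3712

-0.3712 m


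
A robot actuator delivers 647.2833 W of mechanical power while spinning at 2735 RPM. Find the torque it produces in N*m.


omega = 2735 * 2*pi/60 = 286.408530 rad/s
tau = P / omega = 647.2833 / 286.408530 = 2.2600

2.2600 N*m


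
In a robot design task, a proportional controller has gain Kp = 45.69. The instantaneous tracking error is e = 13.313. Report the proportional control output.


u_P = Kp * e = 45.69 * 13.313 = 608.2710

608.2710


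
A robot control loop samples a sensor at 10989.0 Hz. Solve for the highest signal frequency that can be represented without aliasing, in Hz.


f_max = f_s/2 = 10989.0/2 = 5494.5000

5494.5000 Hz


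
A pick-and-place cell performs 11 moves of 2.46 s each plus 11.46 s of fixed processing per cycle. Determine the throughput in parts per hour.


T_cycle = 11*2.46 + 11.46 = 38.5200 s
rate = 3600/T = 93.4579

93.4579 parts/hour


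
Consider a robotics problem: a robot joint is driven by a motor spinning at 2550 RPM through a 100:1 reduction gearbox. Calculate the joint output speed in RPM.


omega_joint = omega_motor / N = 2550 / 100 = 25.5000

25.5000 RPM


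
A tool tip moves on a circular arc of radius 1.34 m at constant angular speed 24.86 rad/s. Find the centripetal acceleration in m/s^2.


a_c = omega^2 * r = 24.86^2 * 1.34 = 828.1463

828.1463 m/s^2


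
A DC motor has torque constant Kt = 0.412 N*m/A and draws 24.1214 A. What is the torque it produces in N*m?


tau = Kt * I = 0.412*24.1214 = 9.9380

9.9380 N*m


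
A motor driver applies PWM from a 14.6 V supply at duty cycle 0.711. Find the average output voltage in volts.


V_avg = V_supply * D = 14.6*0.711 = 10.3806

10.3806 V


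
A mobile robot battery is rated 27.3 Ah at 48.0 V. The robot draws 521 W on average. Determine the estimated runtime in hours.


E = 27.3*48.0 = 1310.4000 Wh
t = E/P = 1310.4000/521 = 2.5152

2.5152 hours


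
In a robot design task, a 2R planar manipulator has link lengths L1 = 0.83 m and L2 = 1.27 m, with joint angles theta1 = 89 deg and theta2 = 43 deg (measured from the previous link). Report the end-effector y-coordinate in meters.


y = L1*sin(th1) + L2*sin(th1+th2) = 0.83*sin(89 deg) + 1.27*sin(132 deg) = 1.7737

1.7737 m


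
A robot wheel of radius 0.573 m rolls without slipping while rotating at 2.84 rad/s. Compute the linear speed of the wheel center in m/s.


v = omega * r = 2.84 * 0.573 = 1.6273

1.6273 m/s


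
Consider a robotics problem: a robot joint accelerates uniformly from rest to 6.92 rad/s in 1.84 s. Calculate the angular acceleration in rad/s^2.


alpha = delta_omega / t = 6.92 / 1.84 = 3.7609

3.7609 rad/s^2


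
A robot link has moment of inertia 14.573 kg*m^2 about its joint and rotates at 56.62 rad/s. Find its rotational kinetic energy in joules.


KE = (1/2)*I*omega^2 = 0.5*14.573*56.62^2 = 23359.2395

23359.2395 J


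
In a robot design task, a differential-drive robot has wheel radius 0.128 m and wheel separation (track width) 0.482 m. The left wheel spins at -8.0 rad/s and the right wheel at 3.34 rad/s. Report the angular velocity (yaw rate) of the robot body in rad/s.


omega = r*(wR - wL)/L = 0.128*(3.34 - (-8.0))/0.482 = 3.0115

3.0115 rad/s


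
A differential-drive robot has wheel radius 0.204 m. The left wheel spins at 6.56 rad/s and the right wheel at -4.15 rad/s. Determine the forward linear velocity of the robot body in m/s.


v = r*(wR + wL)/2 = 0.204*(-4.15 + 6.56)/2 = 0.2458

0.2458 m/s


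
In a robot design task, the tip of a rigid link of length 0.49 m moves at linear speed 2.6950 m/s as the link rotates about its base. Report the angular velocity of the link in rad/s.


omega = v / L = 2.6950 / 0.49 = 5.5000

5.5000 rad/s


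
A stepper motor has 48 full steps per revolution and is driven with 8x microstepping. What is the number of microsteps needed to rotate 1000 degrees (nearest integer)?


step_size = 360/(48*8) = 360/384 = 0.937500 deg
n = 1000/(360/384) = 1000*384/360 = 1066.6667 -> 1067

1067 steps


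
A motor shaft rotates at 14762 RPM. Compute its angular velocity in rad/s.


omega = 14762 * 2*pi/60 = 1545.8730

1545.8730 rad/s


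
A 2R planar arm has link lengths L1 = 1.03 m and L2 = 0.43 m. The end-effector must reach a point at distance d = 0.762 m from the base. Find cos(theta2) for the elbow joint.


cos(th2) = (d^2 - L1^2 - L2^2)/(2*L1*L2) = (0.762^2 - 1.03^2 - 0.43^2)/(2*1.03*0.43) = -0.7509

-0.7509


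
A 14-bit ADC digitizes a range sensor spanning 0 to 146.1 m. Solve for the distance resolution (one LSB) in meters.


res = range / 2^n = 146.1/2^14 = 146.1/16384 = 0.0089

0.0089 m


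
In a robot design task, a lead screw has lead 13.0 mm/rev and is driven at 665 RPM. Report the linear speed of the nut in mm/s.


v = lead * (RPM/60) = 13.0*665/60 = 144.0833

144.0833 mm/s


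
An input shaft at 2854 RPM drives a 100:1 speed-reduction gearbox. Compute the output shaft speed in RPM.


omega_out = omega_in / N = 2854 / 100 = 28.5400

28.5400 RPM


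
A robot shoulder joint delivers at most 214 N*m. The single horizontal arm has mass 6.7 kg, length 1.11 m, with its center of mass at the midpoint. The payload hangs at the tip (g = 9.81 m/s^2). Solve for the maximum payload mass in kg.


tau_arm = m_arm*g*(L/2) = 6.7*9.81*1.11/2 = 36.4785 N*m
tau_payload = tau_max - tau_arm = 214 - 36.4785 = 177.5215
m_payload = tau_payload / (g*L) = 177.5215 / (9.81*1.11) = 16.3027

16.3027 kg


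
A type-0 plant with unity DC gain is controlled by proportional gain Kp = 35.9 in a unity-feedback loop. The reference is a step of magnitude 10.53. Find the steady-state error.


e_ss = R/(1 + Kp) = 10.53/(1 + 35.9) = 10.53/36.9000 = 0.2854

0.2854


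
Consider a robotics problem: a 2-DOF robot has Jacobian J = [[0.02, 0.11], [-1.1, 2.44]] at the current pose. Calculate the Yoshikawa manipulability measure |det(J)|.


det(J) = 0.02*2.44 - (0.11)*(-1.1) = 0.1698
|det(J)| = 0.1698

0.1698


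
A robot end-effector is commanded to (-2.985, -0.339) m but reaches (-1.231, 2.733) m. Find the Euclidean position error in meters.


dx = -1.231 - (-2.985) = 1.7540, dy = 2.733 - (-0.339) = 3.0720
err = sqrt(3.076516 + 9.437184) = 3.5375

3.5375 m


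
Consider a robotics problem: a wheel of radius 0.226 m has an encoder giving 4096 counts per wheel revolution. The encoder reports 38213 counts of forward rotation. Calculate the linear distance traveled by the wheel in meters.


revs = 38213/4096 = 9.329346
d = revs * 2*pi*r = 9.329346 * 2*pi*0.226 = 13.2477

13.2477 m


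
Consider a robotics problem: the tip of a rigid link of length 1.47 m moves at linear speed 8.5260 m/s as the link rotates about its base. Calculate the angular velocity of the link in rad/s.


omega = v / L = 8.5260 / 1.47 = 5.8000

5.8000 rad/s


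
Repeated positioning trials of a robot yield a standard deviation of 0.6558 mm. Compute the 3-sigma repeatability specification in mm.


repeatability = 3*sigma = 3*0.6558 = 1.9674

1.9674 mm


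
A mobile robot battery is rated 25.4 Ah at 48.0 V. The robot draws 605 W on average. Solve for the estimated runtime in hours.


E = 25.4*48.0 = 1219.2000 Wh
t = E/P = 1219.2000/605 = 2.0152

2.0152 hours


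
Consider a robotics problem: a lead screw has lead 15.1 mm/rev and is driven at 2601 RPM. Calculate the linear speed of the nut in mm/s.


v = lead * (RPM/60) = 15.1*2601/60 = 654.5850

654.5850 mm/s


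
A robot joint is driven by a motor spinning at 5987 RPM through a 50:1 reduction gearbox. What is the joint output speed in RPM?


omega_joint = omega_motor / N = 5987 / 50 = 119.7400

119.7400 RPM


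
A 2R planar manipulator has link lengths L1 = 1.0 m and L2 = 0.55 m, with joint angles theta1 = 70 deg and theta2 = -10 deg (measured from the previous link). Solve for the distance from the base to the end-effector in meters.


x = L1*cos(th1) + L2*cos(th1+th2) = 0.617020
y = L1*sin(th1) + L2*sin(th1+th2) = 1.416007
d = sqrt(x^2 + y^2) = sqrt(0.380714 + 2.005076) = 1.5446

1.5446 m


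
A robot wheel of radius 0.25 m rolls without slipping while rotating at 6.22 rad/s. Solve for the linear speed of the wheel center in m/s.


v = omega * r = 6.22 * 0.25 = 1.5550

1.5550 m/s


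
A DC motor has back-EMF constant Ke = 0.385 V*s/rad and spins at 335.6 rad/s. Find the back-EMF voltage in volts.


V_emf = Ke * omega = 0.385*335.6 = 129.2060

129.2060 V


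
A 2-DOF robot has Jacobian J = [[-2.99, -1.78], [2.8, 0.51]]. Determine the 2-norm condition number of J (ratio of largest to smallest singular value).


JJ^T eigenvalues: trace(JJ^T) = 20.2086, det(JJ^T) = det(J)^2 = 11.96537281
s_max^2 = (20.2086 + sqrt(360.52602272))/2 = 19.59806141
s_min^2 = (20.2086 - sqrt(360.52602272))/2 = 0.61053859
kappa = s_max/s_min = sqrt(19.59806141/0.61053859) = 5.6657

5.6657


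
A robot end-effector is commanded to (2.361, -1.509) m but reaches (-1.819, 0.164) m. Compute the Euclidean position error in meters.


dx = -1.819 - (2.361) = -4.1800, dy = 0.164 - (-1.509) = 1.6730
err = sqrt(17.472400 + 2.798929) = 4.5024

4.5024 m


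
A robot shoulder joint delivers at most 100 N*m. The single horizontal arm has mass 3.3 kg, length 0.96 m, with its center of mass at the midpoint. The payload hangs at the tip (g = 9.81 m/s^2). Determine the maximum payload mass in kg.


tau_arm = m_arm*g*(L/2) = 3.3*9.81*0.96/2 = 15.5390 N*m
tau_payload = tau_max - tau_arm = 100 - 15.5390 = 84.4610
m_payload = tau_payload / (g*L) = 84.4610 / (9.81*0.96) = 8.9684

8.9684 kg


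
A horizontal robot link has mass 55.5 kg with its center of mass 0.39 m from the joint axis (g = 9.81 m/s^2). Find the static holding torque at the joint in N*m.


tau = m*g*L = 55.5 * 9.81 * 0.39 = 212.3375

212.3375 N*m


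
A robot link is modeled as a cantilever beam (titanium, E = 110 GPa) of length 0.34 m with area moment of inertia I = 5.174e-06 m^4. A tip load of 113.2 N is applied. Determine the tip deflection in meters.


delta = F*L^3/(3*E*I) = 113.2*0.34^3/(3*1.100e+11*5.174e-06)
      = 4.4492128/1707420 = 2.6058e-06

2.6058e-06 m


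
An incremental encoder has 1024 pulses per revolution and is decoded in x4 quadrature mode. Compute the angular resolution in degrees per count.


resolution = 360 / (PPR * 4) = 360 / 4096 = 0.0879

0.0879 degrees


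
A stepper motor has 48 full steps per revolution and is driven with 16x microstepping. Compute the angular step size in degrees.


step = 360/(48*16) = 360/768 = 0.4688

0.4688 degrees


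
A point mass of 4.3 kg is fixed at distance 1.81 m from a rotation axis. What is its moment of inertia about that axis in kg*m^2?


I = m*r^2 = 4.3*1.81^2 = 14.0872

14.0872 kg*m^2


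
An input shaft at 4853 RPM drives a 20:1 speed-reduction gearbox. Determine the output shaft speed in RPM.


omega_out = omega_in / N = 4853 / 20 = 242.6500

242.6500 RPM


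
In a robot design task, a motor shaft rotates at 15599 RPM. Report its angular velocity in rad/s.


omega = 15599 * 2*pi/60 = 1633.5235

1633.5235 rad/s


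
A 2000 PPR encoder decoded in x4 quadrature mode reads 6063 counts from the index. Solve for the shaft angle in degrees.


angle = counts * 360 / (PPR*4) = 6063 * 360 / 8000 = 272.8350

272.8350 degrees


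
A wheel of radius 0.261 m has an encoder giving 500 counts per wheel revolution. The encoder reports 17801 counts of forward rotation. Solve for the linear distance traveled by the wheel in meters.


revs = 17801/500 = 35.602000
d = revs * 2*pi*r = 35.602000 * 2*pi*0.261 = 58.3841

58.3841 m


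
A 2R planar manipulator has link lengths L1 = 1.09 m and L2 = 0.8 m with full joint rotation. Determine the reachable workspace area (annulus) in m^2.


r_max = L1 + L2 = 1.8900, r_min = |L1 - L2| = 0.2900
A = pi*(r_max^2 - r_min^2) = pi*(3.5721 - 0.0841) = 10.9579

10.9579 m^2


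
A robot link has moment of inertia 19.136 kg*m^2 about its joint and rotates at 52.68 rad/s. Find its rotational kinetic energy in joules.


KE = (1/2)*I*omega^2 = 0.5*19.136*52.68^2 = 26552.9452

26552.9452 J


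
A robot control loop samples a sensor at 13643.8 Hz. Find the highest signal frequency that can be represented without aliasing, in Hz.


f_max = f_s/2 = 13643.8/2 = 6821.9000

6821.9000 Hz


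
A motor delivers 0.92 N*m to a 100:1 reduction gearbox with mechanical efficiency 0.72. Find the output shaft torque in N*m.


tau_out = tau_in * N * eta = 0.92 * 100 * 0.72 = 66.2400

66.2400 N*m


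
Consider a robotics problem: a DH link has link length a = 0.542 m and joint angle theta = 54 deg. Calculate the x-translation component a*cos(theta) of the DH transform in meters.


a*cos(theta) = 0.542*cos(54 deg) = 0.3186

0.3186 m


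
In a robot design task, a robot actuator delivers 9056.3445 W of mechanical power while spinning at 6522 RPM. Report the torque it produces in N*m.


omega = 6522 * 2*pi/60 = 682.982243 rad/s
tau = P / omega = 9056.3445 / 682.982243 = 13.2600

13.2600 N*m


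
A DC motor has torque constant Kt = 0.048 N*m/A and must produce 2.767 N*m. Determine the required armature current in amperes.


I = tau / Kt = 2.767/0.048 = 57.6458

57.6458 A


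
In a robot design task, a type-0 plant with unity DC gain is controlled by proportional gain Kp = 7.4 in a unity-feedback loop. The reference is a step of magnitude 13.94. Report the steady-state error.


e_ss = R/(1 + Kp) = 13.94/(1 + 7.4) = 13.94/8.4000 = 1.6595

1.6595


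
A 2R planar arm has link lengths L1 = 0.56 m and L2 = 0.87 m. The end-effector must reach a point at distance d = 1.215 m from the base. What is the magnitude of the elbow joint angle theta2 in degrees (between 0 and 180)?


cos(th2) = (d^2 - L1^2 - L2^2)/(2*L1*L2) = (1.215^2 - 0.56^2 - 0.87^2)/(2*0.56*0.87) = 0.41638444
th2 = acos(0.41638444) = 65.3935 deg

65.3935 degrees


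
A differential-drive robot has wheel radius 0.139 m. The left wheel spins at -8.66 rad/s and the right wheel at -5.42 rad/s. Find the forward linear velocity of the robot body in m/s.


v = r*(wR + wL)/2 = 0.139*(-5.42 + -8.66)/2 = -0.9786

-0.9786 m/s


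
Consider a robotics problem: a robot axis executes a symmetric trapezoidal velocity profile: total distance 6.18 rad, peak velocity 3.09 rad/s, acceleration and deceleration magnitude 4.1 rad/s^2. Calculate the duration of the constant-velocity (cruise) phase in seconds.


t_acc = v/a = 0.753659 s, d_acc = v^2/(2a) = 1.164402 rad each
d_cruise = 6.18 - 2*1.164402 = 3.851196 rad
t_cruise = d_cruise/v = 3.851196/3.09 = 1.2463

1.2463 s


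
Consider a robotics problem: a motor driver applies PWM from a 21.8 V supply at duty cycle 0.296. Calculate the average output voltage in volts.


V_avg = V_supply * D = 21.8*0.296 = 6.4528

6.4528 V


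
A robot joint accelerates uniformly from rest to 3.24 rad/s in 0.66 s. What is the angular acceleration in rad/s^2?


alpha = delta_omega / t = 3.24 / 0.66 = 4.9091

4.9091 rad/s^2


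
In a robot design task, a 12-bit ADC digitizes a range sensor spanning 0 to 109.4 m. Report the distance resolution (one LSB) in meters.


res = range / 2^n = 109.4/2^12 = 109.4/4096 = 0.0267

0.0267 m


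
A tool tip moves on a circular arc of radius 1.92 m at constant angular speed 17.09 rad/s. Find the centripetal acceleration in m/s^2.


a_c = omega^2 * r = 17.09^2 * 1.92 = 560.7708

560.7708 m/s^2


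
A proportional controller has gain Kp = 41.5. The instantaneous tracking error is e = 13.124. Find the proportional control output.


u_P = Kp * e = 41.5 * 13.124 = 544.6460

544.6460


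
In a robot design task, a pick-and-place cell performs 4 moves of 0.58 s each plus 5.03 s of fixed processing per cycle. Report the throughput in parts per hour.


T_cycle = 4*0.58 + 5.03 = 7.3500 s
rate = 3600/T = 489.7959

489.7959 parts/hour


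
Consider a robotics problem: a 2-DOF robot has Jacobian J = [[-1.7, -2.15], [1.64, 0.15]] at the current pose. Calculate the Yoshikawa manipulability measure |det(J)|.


det(J) = -1.7*0.15 - (-2.15)*(1.64) = 3.2710
|det(J)| = 3.2710

3.2710


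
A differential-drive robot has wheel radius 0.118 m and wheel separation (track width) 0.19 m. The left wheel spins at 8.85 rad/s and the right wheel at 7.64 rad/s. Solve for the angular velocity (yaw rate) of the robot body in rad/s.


omega = r*(wR - wL)/L = 0.118*(7.64 - (8.85))/0.19 = -0.7515

-0.7515 rad/s


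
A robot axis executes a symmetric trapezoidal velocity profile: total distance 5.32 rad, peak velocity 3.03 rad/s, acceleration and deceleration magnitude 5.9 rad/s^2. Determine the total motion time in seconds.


t_acc = v/a = 3.03/5.9 = 0.513559 s
d_acc = v^2/(2a) = 0.778042 rad (each ramp)
d_cruise = 5.32 - 2*0.778042 = 3.763916 rad
t_cruise = 3.763916/3.03 = 1.242217 s
t_total = 2*0.513559 + 1.242217 = 2.2693

2.2693 s


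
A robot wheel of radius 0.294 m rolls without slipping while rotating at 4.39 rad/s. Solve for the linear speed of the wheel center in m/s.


v = omega * r = 4.39 * 0.294 = 1.2907

1.2907 m/s


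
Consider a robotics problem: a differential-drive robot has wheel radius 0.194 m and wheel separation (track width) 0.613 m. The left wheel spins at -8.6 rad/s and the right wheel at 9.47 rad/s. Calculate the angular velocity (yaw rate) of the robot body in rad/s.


omega = r*(wR - wL)/L = 0.194*(9.47 - (-8.6))/0.613 = 5.7187

5.7187 rad/s


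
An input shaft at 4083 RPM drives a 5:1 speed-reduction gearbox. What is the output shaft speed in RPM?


omega_out = omega_in / N = 4083 / 5 = 816.6000

816.6000 RPM


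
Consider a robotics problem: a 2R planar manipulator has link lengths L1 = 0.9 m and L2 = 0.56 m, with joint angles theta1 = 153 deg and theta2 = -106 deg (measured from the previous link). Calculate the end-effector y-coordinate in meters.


y = L1*sin(th1) + L2*sin(th1+th2) = 0.9*sin(153 deg) + 0.56*sin(47 deg) = 0.8181

0.8181 m


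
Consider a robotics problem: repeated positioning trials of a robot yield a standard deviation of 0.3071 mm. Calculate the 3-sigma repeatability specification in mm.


repeatability = 3*sigma = 3*0.3071 = 0.9213

0.9213 mm


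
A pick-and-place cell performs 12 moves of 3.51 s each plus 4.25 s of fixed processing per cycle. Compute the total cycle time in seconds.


T = 12*3.51 + 4.25 = 46.3700

46.3700 s


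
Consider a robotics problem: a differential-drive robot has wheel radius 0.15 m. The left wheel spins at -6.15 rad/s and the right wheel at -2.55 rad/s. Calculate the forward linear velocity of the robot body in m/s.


v = r*(wR + wL)/2 = 0.15*(-2.55 + -6.15)/2 = -0.6525

-0.6525 m/s


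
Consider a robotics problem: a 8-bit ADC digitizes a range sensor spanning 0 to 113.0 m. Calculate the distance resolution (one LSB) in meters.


res = range / 2^n = 113.0/2^8 = 113.0/256 = 0.4414

0.4414 m


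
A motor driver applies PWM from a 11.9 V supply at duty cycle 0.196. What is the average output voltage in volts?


V_avg = V_supply * D = 11.9*0.196 = 2.3324

2.3324 V


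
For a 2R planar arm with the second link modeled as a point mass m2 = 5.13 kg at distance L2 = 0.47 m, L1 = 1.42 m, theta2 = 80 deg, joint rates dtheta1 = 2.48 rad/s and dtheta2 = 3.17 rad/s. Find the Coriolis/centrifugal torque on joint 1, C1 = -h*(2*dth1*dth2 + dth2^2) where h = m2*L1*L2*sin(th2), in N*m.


h = m2*L1*L2*sin(th2) = 5.13*1.42*0.47*sin(80 deg) = 3.371747
C1 = -h*(2*2.48*3.17 + 3.17^2) = -3.371747*25.7721 = -86.8970

-86.8970 N*m


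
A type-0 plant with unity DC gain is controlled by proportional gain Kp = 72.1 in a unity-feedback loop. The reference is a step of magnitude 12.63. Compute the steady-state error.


e_ss = R/(1 + Kp) = 12.63/(1 + 72.1) = 12.63/73.1000 = 0.1728

0.1728


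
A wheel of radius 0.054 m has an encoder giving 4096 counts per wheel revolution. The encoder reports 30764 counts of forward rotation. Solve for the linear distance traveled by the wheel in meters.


revs = 30764/4096 = 7.510742
d = revs * 2*pi*r = 7.510742 * 2*pi*0.054 = 2.5483

2.5483 m


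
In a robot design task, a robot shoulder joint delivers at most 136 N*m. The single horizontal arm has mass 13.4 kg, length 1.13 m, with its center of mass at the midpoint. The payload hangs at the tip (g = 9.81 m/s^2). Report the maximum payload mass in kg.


tau_arm = m_arm*g*(L/2) = 13.4*9.81*1.13/2 = 74.2715 N*m
tau_payload = tau_max - tau_arm = 136 - 74.2715 = 61.7285
m_payload = tau_payload / (g*L) = 61.7285 / (9.81*1.13) = 5.5685

5.5685 kg


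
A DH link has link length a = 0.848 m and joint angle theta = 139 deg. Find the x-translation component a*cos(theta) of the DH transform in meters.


a*cos(theta) = 0.848*cos(139 deg) = -0.6400

-0.6400 m


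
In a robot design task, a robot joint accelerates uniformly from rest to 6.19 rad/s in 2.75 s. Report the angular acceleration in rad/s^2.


alpha = delta_omega / t = 6.19 / 2.75 = 2.2509

2.2509 rad/s^2


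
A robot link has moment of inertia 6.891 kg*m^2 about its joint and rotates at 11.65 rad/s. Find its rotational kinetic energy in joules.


KE = (1/2)*I*omega^2 = 0.5*6.891*11.65^2 = 467.6319

467.6319 J


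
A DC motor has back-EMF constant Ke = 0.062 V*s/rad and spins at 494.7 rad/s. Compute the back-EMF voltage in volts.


V_emf = Ke * omega = 0.062*494.7 = 30.6714

30.6714 V


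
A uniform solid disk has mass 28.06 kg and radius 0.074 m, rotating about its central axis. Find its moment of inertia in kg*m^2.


I = (1/2)*m*R^2 = 0.5*28.06*0.074^2 = 0.0768

0.0768 kg*m^2


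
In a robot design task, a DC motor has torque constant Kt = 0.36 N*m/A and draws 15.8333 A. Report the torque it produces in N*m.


tau = Kt * I = 0.36*15.8333 = 5.7000

5.7000 N*m


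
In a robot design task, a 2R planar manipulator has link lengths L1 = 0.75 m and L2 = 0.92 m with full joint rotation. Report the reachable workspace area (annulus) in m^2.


r_max = L1 + L2 = 1.6700, r_min = |L1 - L2| = 0.1700
A = pi*(r_max^2 - r_min^2) = pi*(2.7889 - 0.0289) = 8.6708

8.6708 m^2


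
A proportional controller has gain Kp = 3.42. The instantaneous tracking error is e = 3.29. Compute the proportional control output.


u_P = Kp * e = 3.42 * 3.29 = 11.2518

11.2518


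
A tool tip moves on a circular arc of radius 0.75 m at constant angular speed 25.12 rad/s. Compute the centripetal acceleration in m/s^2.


a_c = omega^2 * r = 25.12^2 * 0.75 = 473.2608

473.2608 m/s^2


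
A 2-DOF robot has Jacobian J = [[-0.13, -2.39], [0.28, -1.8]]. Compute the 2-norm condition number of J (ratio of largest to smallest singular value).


JJ^T eigenvalues: trace(JJ^T) = 9.0474, det(JJ^T) = det(J)^2 = 0.81577024
s_max^2 = (9.0474 + sqrt(78.59236580))/2 = 8.95631677
s_min^2 = (9.0474 - sqrt(78.59236580))/2 = 0.09108323
kappa = s_max/s_min = sqrt(8.95631677/0.09108323) = 9.9162

9.9162


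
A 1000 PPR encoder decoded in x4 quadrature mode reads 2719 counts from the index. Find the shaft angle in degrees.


angle = counts * 360 / (PPR*4) = 2719 * 360 / 4000 = 244.7100

244.7100 degrees


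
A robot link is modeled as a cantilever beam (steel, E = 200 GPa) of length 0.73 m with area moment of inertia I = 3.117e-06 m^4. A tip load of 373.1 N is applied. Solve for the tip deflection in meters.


delta = F*L^3/(3*E*I) = 373.1*0.73^3/(3*2.000e+11*3.117e-06)
      = 145.1422427/1870200 = 7.7608e-05

7.7608e-05 m


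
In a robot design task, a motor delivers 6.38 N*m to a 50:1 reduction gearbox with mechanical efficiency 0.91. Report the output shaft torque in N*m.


tau_out = tau_in * N * eta = 6.38 * 50 * 0.91 = 290.2900

290.2900 N*m


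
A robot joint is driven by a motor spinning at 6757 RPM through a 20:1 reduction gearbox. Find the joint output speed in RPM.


omega_joint = omega_motor / N = 6757 / 20 = 337.8500

337.8500 RPM


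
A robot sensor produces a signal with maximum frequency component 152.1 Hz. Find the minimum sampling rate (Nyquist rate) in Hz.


f_s,min = 2*f_max = 2*152.1 = 304.2000

304.2000 Hz


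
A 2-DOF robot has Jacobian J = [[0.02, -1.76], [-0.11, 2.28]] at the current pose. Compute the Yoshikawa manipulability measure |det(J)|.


det(J) = 0.02*2.28 - (-1.76)*(-0.11) = -0.1480
|det(J)| = 0.1480

0.1480


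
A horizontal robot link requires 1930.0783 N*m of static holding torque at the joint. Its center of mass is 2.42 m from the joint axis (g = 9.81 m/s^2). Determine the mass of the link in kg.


m = tau / (g*L) = 1930.0783 / (9.81 * 2.42) = 81.3000

81.3000 kg


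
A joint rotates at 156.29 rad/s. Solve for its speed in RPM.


RPM = 156.29 * 60/(2*pi) = 1492.4596

1492.4596 RPM


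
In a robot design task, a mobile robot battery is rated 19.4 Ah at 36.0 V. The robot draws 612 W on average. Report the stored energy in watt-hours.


E = capacity * V = 19.4*36.0 = 698.4000

698.4000 Wh


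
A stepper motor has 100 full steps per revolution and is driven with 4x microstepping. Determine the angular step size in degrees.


step = 360/(100*4) = 360/400 = 0.9000

0.9000 degrees


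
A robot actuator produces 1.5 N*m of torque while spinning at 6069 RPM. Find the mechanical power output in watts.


omega = 6069 * 2*pi/60 = 635.544194 rad/s
P = tau * omega = 1.5 * 635.544194 = 953.3163

953.3163 W


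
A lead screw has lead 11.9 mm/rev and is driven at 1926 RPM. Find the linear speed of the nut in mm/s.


v = lead * (RPM/60) = 11.9*1926/60 = 381.9900

381.9900 mm/s


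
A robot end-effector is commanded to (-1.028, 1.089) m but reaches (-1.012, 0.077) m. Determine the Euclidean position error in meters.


dx = -1.012 - (-1.028) = 0.0160, dy = 0.077 - (1.089) = -1.0120
err = sqrt(0.000256 + 1.024144) = 1.0121

1.0121 m


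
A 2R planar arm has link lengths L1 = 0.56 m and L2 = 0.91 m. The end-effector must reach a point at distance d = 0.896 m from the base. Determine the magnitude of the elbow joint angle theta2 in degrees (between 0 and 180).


cos(th2) = (d^2 - L1^2 - L2^2)/(2*L1*L2) = (0.896^2 - 0.56^2 - 0.91^2)/(2*0.56*0.91) = -0.33250000
th2 = acos(-0.33250000) = 109.4206 deg

109.4206 degrees


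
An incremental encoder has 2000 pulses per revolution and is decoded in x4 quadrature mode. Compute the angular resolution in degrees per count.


resolution = 360 / (PPR * 4) = 360 / 8000 = 0.0450

0.0450 degrees


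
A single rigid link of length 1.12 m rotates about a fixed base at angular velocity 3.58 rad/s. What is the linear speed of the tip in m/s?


v = L*omega = 1.12 * 3.58 = 4.0096

4.0096 m/s


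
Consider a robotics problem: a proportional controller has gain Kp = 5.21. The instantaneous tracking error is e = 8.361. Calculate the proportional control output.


u_P = Kp * e = 5.21 * 8.361 = 43.5608

43.5608


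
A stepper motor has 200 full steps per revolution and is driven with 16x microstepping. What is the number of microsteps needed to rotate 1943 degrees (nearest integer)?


step_size = 360/(200*16) = 360/3200 = 0.112500 deg
n = 1943/(360/3200) = 1943*3200/360 = 17271.1111 -> 17271

17271 steps


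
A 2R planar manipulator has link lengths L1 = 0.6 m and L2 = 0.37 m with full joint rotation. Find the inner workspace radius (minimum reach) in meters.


r_min = |L1 - L2| = |0.6 - 0.37| = 0.2300

0.2300 m


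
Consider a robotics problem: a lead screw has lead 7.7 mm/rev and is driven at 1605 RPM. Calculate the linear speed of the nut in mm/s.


v = lead * (RPM/60) = 7.7*1605/60 = 205.9750

205.9750 mm/s


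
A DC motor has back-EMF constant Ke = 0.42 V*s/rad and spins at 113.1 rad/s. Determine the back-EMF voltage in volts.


V_emf = Ke * omega = 0.42*113.1 = 47.5020

47.5020 V


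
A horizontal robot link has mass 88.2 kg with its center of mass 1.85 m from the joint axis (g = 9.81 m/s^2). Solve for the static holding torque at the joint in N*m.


tau = m*g*L = 88.2 * 9.81 * 1.85 = 1600.6977

1600.6977 N*m


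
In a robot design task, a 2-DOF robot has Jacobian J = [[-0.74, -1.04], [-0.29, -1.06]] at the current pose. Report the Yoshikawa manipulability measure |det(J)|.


det(J) = -0.74*-1.06 - (-1.04)*(-0.29) = 0.4828
|det(J)| = 0.4828

0.4828


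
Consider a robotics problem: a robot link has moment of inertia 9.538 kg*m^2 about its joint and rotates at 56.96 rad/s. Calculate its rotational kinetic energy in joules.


KE = (1/2)*I*omega^2 = 0.5*9.538*56.96^2 = 15472.7420

15472.7420 J


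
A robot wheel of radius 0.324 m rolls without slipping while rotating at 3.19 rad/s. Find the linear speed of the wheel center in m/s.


v = omega * r = 3.19 * 0.324 = 1.0336

1.0336 m/s


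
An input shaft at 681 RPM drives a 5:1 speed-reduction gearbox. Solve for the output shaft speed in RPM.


omega_out = omega_in / N = 681 / 5 = 136.2000

136.2000 RPM


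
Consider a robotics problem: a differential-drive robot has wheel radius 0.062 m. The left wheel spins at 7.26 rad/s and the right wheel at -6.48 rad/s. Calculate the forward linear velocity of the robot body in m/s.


v = r*(wR + wL)/2 = 0.062*(-6.48 + 7.26)/2 = 0.0242

0.0242 m/s


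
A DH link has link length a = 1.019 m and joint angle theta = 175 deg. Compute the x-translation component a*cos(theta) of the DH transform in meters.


a*cos(theta) = 1.019*cos(175 deg) = -1.0151

-1.0151 m


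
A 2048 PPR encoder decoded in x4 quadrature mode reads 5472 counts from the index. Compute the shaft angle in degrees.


angle = counts * 360 / (PPR*4) = 5472 * 360 / 8192 = 240.4688

240.4688 degrees


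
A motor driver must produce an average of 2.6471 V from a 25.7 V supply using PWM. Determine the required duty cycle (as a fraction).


D = V_avg/V_supply = 2.6471/25.7 = 0.1030

0.1030


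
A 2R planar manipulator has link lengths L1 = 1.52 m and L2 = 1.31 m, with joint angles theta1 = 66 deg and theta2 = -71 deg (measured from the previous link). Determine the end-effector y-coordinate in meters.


y = L1*sin(th1) + L2*sin(th1+th2) = 1.52*sin(66 deg) + 1.31*sin(-5 deg) = 1.2744

1.2744 m


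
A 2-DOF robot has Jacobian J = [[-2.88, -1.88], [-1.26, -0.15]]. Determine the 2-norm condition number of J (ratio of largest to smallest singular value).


JJ^T eigenvalues: trace(JJ^T) = 13.4389, det(JJ^T) = det(J)^2 = 3.75119424
s_max^2 = (13.4389 + sqrt(165.59925625))/2 = 13.15371873
s_min^2 = (13.4389 - sqrt(165.59925625))/2 = 0.28518127
kappa = s_max/s_min = sqrt(13.15371873/0.28518127) = 6.7915

6.7915


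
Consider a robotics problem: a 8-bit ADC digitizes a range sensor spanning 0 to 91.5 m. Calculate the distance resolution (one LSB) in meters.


res = range / 2^n = 91.5/2^8 = 91.5/256 = 0.3574

0.3574 m


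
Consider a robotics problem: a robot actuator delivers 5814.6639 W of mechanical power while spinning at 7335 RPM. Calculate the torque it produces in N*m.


omega = 7335 * 2*pi/60 = 768.119404 rad/s
tau = P / omega = 5814.6639 / 768.119404 = 7.5700

7.5700 N*m


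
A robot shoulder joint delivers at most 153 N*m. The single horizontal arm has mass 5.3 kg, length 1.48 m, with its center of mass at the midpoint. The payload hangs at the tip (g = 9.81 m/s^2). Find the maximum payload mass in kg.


tau_arm = m_arm*g*(L/2) = 5.3*9.81*1.48/2 = 38.4748 N*m
tau_payload = tau_max - tau_arm = 153 - 38.4748 = 114.5252
m_payload = tau_payload / (g*L) = 114.5252 / (9.81*1.48) = 7.8881

7.8881 kg


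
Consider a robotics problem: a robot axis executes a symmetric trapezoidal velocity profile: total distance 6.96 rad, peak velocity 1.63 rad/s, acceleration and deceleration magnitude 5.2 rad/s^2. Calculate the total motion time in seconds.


t_acc = v/a = 1.63/5.2 = 0.313462 s
d_acc = v^2/(2a) = 0.255471 rad (each ramp)
d_cruise = 6.96 - 2*0.255471 = 6.449058 rad
t_cruise = 6.449058/1.63 = 3.956477 s
t_total = 2*0.313462 + 3.956477 = 4.5834

4.5834 s


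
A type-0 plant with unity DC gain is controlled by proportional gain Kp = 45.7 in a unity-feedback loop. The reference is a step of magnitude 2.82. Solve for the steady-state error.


e_ss = R/(1 + Kp) = 2.82/(1 + 45.7) = 2.82/46.7000 = 0.0604

0.0604


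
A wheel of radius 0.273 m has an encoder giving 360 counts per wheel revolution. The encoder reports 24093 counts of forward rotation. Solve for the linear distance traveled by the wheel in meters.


revs = 24093/360 = 66.925000
d = revs * 2*pi*r = 66.925000 * 2*pi*0.273 = 114.7971

114.7971 m


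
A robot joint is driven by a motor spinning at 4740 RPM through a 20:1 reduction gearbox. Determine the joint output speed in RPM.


omega_joint = omega_motor / N = 4740 / 20 = 237.0000

237.0000 RPM


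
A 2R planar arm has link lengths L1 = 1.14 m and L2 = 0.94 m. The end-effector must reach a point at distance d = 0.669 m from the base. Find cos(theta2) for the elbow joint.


cos(th2) = (d^2 - L1^2 - L2^2)/(2*L1*L2) = (0.669^2 - 1.14^2 - 0.94^2)/(2*1.14*0.94) = -0.8098

-0.8098


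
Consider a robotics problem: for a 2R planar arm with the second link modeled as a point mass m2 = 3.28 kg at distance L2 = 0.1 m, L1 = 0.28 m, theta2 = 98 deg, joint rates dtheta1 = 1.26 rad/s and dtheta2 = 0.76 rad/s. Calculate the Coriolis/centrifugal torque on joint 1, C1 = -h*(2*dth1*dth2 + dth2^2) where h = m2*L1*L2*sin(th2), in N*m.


h = m2*L1*L2*sin(th2) = 3.28*0.28*0.1*sin(98 deg) = 0.090946
C1 = -h*(2*1.26*0.76 + 0.76^2) = -0.090946*2.4928 = -0.2267

-0.2267 N*m


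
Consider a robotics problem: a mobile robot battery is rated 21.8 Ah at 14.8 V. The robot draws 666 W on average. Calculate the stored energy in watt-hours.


E = capacity * V = 21.8*14.8 = 322.6400

322.6400 Wh


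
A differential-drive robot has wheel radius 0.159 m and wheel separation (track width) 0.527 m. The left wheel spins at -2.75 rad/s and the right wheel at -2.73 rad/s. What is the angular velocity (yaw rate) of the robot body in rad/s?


omega = r*(wR - wL)/L = 0.159*(-2.73 - (-2.75))/0.527 = 0.0060

0.0060 rad/s


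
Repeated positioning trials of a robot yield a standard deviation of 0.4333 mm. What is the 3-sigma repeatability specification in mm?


repeatability = 3*sigma = 3*0.4333 = 1.2999

1.2999 mm


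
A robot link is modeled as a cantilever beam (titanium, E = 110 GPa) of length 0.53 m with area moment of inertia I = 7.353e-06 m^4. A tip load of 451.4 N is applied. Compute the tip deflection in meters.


delta = F*L^3/(3*E*I) = 451.4*0.53^3/(3*1.100e+11*7.353e-06)
      = 67.2030778/2426490 = 2.7696e-05

2.7696e-05 m


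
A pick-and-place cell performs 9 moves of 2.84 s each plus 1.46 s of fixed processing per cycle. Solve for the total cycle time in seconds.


T = 9*2.84 + 1.46 = 27.0200

27.0200 s


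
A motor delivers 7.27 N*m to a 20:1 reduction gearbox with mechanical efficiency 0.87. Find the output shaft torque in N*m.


tau_out = tau_in * N * eta = 7.27 * 20 * 0.87 = 126.4980

126.4980 N*m
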